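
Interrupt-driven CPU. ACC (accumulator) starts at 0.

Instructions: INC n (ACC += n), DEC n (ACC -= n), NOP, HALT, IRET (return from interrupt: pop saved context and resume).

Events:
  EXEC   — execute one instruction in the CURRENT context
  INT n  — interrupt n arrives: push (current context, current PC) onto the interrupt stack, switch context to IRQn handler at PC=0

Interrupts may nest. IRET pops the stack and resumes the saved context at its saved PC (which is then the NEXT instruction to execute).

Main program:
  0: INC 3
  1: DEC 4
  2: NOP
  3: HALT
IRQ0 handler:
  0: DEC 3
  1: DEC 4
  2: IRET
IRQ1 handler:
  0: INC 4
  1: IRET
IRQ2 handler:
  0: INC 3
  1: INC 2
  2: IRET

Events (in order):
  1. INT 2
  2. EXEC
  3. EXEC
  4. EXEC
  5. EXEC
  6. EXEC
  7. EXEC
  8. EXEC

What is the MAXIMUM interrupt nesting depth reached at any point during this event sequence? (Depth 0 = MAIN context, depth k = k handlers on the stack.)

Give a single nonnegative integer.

Event 1 (INT 2): INT 2 arrives: push (MAIN, PC=0), enter IRQ2 at PC=0 (depth now 1) [depth=1]
Event 2 (EXEC): [IRQ2] PC=0: INC 3 -> ACC=3 [depth=1]
Event 3 (EXEC): [IRQ2] PC=1: INC 2 -> ACC=5 [depth=1]
Event 4 (EXEC): [IRQ2] PC=2: IRET -> resume MAIN at PC=0 (depth now 0) [depth=0]
Event 5 (EXEC): [MAIN] PC=0: INC 3 -> ACC=8 [depth=0]
Event 6 (EXEC): [MAIN] PC=1: DEC 4 -> ACC=4 [depth=0]
Event 7 (EXEC): [MAIN] PC=2: NOP [depth=0]
Event 8 (EXEC): [MAIN] PC=3: HALT [depth=0]
Max depth observed: 1

Answer: 1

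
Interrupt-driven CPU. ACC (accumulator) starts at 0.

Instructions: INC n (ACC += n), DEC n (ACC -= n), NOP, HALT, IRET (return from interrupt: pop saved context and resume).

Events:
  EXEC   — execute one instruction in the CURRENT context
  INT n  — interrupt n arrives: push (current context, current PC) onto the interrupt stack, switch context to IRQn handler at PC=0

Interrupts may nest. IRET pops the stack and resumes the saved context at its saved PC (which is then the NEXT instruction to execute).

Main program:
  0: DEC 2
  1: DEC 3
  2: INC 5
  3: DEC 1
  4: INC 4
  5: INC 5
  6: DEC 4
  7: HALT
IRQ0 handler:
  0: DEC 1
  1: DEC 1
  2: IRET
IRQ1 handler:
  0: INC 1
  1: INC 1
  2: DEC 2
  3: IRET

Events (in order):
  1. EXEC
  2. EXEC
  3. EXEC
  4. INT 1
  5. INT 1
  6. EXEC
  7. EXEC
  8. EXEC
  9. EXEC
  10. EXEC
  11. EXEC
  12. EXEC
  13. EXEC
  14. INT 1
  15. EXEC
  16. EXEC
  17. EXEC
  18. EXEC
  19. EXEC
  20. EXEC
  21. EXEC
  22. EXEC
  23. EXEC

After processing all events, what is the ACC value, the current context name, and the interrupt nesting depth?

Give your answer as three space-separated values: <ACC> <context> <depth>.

Answer: 4 MAIN 0

Derivation:
Event 1 (EXEC): [MAIN] PC=0: DEC 2 -> ACC=-2
Event 2 (EXEC): [MAIN] PC=1: DEC 3 -> ACC=-5
Event 3 (EXEC): [MAIN] PC=2: INC 5 -> ACC=0
Event 4 (INT 1): INT 1 arrives: push (MAIN, PC=3), enter IRQ1 at PC=0 (depth now 1)
Event 5 (INT 1): INT 1 arrives: push (IRQ1, PC=0), enter IRQ1 at PC=0 (depth now 2)
Event 6 (EXEC): [IRQ1] PC=0: INC 1 -> ACC=1
Event 7 (EXEC): [IRQ1] PC=1: INC 1 -> ACC=2
Event 8 (EXEC): [IRQ1] PC=2: DEC 2 -> ACC=0
Event 9 (EXEC): [IRQ1] PC=3: IRET -> resume IRQ1 at PC=0 (depth now 1)
Event 10 (EXEC): [IRQ1] PC=0: INC 1 -> ACC=1
Event 11 (EXEC): [IRQ1] PC=1: INC 1 -> ACC=2
Event 12 (EXEC): [IRQ1] PC=2: DEC 2 -> ACC=0
Event 13 (EXEC): [IRQ1] PC=3: IRET -> resume MAIN at PC=3 (depth now 0)
Event 14 (INT 1): INT 1 arrives: push (MAIN, PC=3), enter IRQ1 at PC=0 (depth now 1)
Event 15 (EXEC): [IRQ1] PC=0: INC 1 -> ACC=1
Event 16 (EXEC): [IRQ1] PC=1: INC 1 -> ACC=2
Event 17 (EXEC): [IRQ1] PC=2: DEC 2 -> ACC=0
Event 18 (EXEC): [IRQ1] PC=3: IRET -> resume MAIN at PC=3 (depth now 0)
Event 19 (EXEC): [MAIN] PC=3: DEC 1 -> ACC=-1
Event 20 (EXEC): [MAIN] PC=4: INC 4 -> ACC=3
Event 21 (EXEC): [MAIN] PC=5: INC 5 -> ACC=8
Event 22 (EXEC): [MAIN] PC=6: DEC 4 -> ACC=4
Event 23 (EXEC): [MAIN] PC=7: HALT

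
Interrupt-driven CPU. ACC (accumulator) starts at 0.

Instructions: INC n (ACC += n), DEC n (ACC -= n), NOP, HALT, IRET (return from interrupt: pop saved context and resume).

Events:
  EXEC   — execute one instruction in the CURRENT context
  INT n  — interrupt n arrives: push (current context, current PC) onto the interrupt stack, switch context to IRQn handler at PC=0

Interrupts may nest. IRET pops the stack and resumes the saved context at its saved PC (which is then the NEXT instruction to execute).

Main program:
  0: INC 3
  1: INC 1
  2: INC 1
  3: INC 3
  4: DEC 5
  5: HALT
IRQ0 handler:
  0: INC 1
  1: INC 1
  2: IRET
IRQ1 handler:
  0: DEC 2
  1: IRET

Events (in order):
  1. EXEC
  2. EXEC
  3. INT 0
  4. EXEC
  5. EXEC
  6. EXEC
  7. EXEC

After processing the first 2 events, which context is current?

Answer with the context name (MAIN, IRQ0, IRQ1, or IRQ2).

Answer: MAIN

Derivation:
Event 1 (EXEC): [MAIN] PC=0: INC 3 -> ACC=3
Event 2 (EXEC): [MAIN] PC=1: INC 1 -> ACC=4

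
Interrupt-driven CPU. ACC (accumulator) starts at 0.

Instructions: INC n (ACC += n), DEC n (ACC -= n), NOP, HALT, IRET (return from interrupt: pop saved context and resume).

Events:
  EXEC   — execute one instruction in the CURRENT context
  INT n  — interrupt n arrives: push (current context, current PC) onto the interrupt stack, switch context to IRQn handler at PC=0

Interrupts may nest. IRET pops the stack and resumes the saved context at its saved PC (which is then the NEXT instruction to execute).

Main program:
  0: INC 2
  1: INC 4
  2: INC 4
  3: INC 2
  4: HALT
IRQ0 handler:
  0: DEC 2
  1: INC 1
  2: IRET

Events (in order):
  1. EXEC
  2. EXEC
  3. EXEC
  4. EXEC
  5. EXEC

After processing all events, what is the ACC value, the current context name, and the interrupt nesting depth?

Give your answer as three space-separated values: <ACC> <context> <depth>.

Event 1 (EXEC): [MAIN] PC=0: INC 2 -> ACC=2
Event 2 (EXEC): [MAIN] PC=1: INC 4 -> ACC=6
Event 3 (EXEC): [MAIN] PC=2: INC 4 -> ACC=10
Event 4 (EXEC): [MAIN] PC=3: INC 2 -> ACC=12
Event 5 (EXEC): [MAIN] PC=4: HALT

Answer: 12 MAIN 0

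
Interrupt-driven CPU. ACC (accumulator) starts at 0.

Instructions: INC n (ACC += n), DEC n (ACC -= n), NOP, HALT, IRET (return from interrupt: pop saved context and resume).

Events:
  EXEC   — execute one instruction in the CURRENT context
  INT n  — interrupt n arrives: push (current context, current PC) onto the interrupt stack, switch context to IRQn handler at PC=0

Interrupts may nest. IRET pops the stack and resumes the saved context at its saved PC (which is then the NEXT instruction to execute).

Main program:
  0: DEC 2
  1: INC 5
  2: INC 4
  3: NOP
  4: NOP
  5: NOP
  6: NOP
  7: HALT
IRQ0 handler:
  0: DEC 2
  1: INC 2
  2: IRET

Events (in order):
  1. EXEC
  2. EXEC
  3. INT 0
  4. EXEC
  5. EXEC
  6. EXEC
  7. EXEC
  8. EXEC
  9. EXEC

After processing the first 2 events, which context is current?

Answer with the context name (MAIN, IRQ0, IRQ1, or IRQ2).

Event 1 (EXEC): [MAIN] PC=0: DEC 2 -> ACC=-2
Event 2 (EXEC): [MAIN] PC=1: INC 5 -> ACC=3

Answer: MAIN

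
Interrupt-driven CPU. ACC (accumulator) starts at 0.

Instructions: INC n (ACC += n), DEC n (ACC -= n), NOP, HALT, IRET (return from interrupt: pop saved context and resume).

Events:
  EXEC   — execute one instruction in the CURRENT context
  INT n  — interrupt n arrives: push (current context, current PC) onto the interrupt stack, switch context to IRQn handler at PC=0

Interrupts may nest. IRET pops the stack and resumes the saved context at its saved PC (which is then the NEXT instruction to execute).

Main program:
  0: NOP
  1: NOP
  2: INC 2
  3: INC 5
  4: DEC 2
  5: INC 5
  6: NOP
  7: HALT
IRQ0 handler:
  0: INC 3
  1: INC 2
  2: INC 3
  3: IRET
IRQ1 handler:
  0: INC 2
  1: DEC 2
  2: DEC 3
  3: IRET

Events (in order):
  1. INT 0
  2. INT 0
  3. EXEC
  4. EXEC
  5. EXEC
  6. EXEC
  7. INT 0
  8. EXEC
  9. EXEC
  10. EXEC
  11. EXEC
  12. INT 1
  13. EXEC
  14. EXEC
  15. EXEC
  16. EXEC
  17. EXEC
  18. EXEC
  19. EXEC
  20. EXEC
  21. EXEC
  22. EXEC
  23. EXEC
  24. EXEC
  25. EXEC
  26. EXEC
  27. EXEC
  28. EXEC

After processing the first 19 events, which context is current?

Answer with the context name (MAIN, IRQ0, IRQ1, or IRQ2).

Event 1 (INT 0): INT 0 arrives: push (MAIN, PC=0), enter IRQ0 at PC=0 (depth now 1)
Event 2 (INT 0): INT 0 arrives: push (IRQ0, PC=0), enter IRQ0 at PC=0 (depth now 2)
Event 3 (EXEC): [IRQ0] PC=0: INC 3 -> ACC=3
Event 4 (EXEC): [IRQ0] PC=1: INC 2 -> ACC=5
Event 5 (EXEC): [IRQ0] PC=2: INC 3 -> ACC=8
Event 6 (EXEC): [IRQ0] PC=3: IRET -> resume IRQ0 at PC=0 (depth now 1)
Event 7 (INT 0): INT 0 arrives: push (IRQ0, PC=0), enter IRQ0 at PC=0 (depth now 2)
Event 8 (EXEC): [IRQ0] PC=0: INC 3 -> ACC=11
Event 9 (EXEC): [IRQ0] PC=1: INC 2 -> ACC=13
Event 10 (EXEC): [IRQ0] PC=2: INC 3 -> ACC=16
Event 11 (EXEC): [IRQ0] PC=3: IRET -> resume IRQ0 at PC=0 (depth now 1)
Event 12 (INT 1): INT 1 arrives: push (IRQ0, PC=0), enter IRQ1 at PC=0 (depth now 2)
Event 13 (EXEC): [IRQ1] PC=0: INC 2 -> ACC=18
Event 14 (EXEC): [IRQ1] PC=1: DEC 2 -> ACC=16
Event 15 (EXEC): [IRQ1] PC=2: DEC 3 -> ACC=13
Event 16 (EXEC): [IRQ1] PC=3: IRET -> resume IRQ0 at PC=0 (depth now 1)
Event 17 (EXEC): [IRQ0] PC=0: INC 3 -> ACC=16
Event 18 (EXEC): [IRQ0] PC=1: INC 2 -> ACC=18
Event 19 (EXEC): [IRQ0] PC=2: INC 3 -> ACC=21

Answer: IRQ0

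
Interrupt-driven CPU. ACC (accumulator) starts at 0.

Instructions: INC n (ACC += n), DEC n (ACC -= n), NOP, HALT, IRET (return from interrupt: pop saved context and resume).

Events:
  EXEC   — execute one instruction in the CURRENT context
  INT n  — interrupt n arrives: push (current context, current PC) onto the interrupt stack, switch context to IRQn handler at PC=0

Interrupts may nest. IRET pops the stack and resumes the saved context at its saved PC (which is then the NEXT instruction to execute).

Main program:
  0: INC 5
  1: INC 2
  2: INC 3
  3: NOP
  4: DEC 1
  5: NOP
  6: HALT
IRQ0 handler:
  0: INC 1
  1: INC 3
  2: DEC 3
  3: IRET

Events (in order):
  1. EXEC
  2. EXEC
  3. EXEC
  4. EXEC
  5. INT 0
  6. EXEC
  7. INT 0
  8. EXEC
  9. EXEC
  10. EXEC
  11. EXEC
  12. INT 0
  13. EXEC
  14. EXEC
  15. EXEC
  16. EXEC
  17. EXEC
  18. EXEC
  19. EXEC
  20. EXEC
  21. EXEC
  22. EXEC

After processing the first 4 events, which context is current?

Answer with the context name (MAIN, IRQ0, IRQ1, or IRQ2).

Answer: MAIN

Derivation:
Event 1 (EXEC): [MAIN] PC=0: INC 5 -> ACC=5
Event 2 (EXEC): [MAIN] PC=1: INC 2 -> ACC=7
Event 3 (EXEC): [MAIN] PC=2: INC 3 -> ACC=10
Event 4 (EXEC): [MAIN] PC=3: NOP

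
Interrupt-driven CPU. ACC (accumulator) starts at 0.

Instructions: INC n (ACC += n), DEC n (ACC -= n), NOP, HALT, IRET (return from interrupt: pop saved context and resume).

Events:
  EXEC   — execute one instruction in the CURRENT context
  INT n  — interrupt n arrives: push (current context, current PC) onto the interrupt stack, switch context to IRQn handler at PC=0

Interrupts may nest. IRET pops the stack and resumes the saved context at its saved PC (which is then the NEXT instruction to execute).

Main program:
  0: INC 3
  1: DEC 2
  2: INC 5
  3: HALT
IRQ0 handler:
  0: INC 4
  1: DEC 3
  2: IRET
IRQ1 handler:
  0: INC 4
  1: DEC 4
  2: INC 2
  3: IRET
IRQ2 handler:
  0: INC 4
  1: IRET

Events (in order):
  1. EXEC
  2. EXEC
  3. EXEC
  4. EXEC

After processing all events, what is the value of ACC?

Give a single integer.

Answer: 6

Derivation:
Event 1 (EXEC): [MAIN] PC=0: INC 3 -> ACC=3
Event 2 (EXEC): [MAIN] PC=1: DEC 2 -> ACC=1
Event 3 (EXEC): [MAIN] PC=2: INC 5 -> ACC=6
Event 4 (EXEC): [MAIN] PC=3: HALT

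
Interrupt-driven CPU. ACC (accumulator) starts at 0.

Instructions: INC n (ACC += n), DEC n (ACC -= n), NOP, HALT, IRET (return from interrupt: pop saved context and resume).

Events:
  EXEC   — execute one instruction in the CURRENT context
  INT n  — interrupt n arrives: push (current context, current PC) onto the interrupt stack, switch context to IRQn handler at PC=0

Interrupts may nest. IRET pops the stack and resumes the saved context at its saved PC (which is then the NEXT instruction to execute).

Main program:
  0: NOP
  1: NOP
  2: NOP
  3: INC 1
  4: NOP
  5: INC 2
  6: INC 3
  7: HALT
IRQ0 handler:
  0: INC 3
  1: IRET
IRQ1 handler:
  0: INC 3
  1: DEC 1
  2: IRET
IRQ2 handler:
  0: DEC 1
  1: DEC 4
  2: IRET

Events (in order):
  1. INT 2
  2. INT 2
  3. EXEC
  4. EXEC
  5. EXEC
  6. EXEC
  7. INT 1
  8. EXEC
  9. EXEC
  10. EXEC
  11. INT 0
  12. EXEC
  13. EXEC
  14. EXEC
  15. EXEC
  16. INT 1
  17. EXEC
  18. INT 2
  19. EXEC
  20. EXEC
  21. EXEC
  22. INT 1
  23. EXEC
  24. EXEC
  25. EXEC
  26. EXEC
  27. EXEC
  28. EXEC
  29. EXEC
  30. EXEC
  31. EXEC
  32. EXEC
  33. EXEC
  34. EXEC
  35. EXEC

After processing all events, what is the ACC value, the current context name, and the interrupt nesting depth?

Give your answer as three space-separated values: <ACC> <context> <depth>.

Answer: 0 MAIN 0

Derivation:
Event 1 (INT 2): INT 2 arrives: push (MAIN, PC=0), enter IRQ2 at PC=0 (depth now 1)
Event 2 (INT 2): INT 2 arrives: push (IRQ2, PC=0), enter IRQ2 at PC=0 (depth now 2)
Event 3 (EXEC): [IRQ2] PC=0: DEC 1 -> ACC=-1
Event 4 (EXEC): [IRQ2] PC=1: DEC 4 -> ACC=-5
Event 5 (EXEC): [IRQ2] PC=2: IRET -> resume IRQ2 at PC=0 (depth now 1)
Event 6 (EXEC): [IRQ2] PC=0: DEC 1 -> ACC=-6
Event 7 (INT 1): INT 1 arrives: push (IRQ2, PC=1), enter IRQ1 at PC=0 (depth now 2)
Event 8 (EXEC): [IRQ1] PC=0: INC 3 -> ACC=-3
Event 9 (EXEC): [IRQ1] PC=1: DEC 1 -> ACC=-4
Event 10 (EXEC): [IRQ1] PC=2: IRET -> resume IRQ2 at PC=1 (depth now 1)
Event 11 (INT 0): INT 0 arrives: push (IRQ2, PC=1), enter IRQ0 at PC=0 (depth now 2)
Event 12 (EXEC): [IRQ0] PC=0: INC 3 -> ACC=-1
Event 13 (EXEC): [IRQ0] PC=1: IRET -> resume IRQ2 at PC=1 (depth now 1)
Event 14 (EXEC): [IRQ2] PC=1: DEC 4 -> ACC=-5
Event 15 (EXEC): [IRQ2] PC=2: IRET -> resume MAIN at PC=0 (depth now 0)
Event 16 (INT 1): INT 1 arrives: push (MAIN, PC=0), enter IRQ1 at PC=0 (depth now 1)
Event 17 (EXEC): [IRQ1] PC=0: INC 3 -> ACC=-2
Event 18 (INT 2): INT 2 arrives: push (IRQ1, PC=1), enter IRQ2 at PC=0 (depth now 2)
Event 19 (EXEC): [IRQ2] PC=0: DEC 1 -> ACC=-3
Event 20 (EXEC): [IRQ2] PC=1: DEC 4 -> ACC=-7
Event 21 (EXEC): [IRQ2] PC=2: IRET -> resume IRQ1 at PC=1 (depth now 1)
Event 22 (INT 1): INT 1 arrives: push (IRQ1, PC=1), enter IRQ1 at PC=0 (depth now 2)
Event 23 (EXEC): [IRQ1] PC=0: INC 3 -> ACC=-4
Event 24 (EXEC): [IRQ1] PC=1: DEC 1 -> ACC=-5
Event 25 (EXEC): [IRQ1] PC=2: IRET -> resume IRQ1 at PC=1 (depth now 1)
Event 26 (EXEC): [IRQ1] PC=1: DEC 1 -> ACC=-6
Event 27 (EXEC): [IRQ1] PC=2: IRET -> resume MAIN at PC=0 (depth now 0)
Event 28 (EXEC): [MAIN] PC=0: NOP
Event 29 (EXEC): [MAIN] PC=1: NOP
Event 30 (EXEC): [MAIN] PC=2: NOP
Event 31 (EXEC): [MAIN] PC=3: INC 1 -> ACC=-5
Event 32 (EXEC): [MAIN] PC=4: NOP
Event 33 (EXEC): [MAIN] PC=5: INC 2 -> ACC=-3
Event 34 (EXEC): [MAIN] PC=6: INC 3 -> ACC=0
Event 35 (EXEC): [MAIN] PC=7: HALT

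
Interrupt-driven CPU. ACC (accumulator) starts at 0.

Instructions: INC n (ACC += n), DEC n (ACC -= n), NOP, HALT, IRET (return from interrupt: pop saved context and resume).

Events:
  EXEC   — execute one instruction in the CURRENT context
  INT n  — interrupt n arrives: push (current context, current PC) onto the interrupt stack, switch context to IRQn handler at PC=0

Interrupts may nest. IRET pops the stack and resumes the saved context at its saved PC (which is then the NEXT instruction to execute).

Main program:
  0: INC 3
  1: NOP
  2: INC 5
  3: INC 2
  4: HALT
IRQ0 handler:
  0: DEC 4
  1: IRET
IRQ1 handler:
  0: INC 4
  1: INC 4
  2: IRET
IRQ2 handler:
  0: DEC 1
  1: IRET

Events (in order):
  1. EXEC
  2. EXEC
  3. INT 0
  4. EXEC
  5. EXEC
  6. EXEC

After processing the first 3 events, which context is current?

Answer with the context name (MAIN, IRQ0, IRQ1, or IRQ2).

Answer: IRQ0

Derivation:
Event 1 (EXEC): [MAIN] PC=0: INC 3 -> ACC=3
Event 2 (EXEC): [MAIN] PC=1: NOP
Event 3 (INT 0): INT 0 arrives: push (MAIN, PC=2), enter IRQ0 at PC=0 (depth now 1)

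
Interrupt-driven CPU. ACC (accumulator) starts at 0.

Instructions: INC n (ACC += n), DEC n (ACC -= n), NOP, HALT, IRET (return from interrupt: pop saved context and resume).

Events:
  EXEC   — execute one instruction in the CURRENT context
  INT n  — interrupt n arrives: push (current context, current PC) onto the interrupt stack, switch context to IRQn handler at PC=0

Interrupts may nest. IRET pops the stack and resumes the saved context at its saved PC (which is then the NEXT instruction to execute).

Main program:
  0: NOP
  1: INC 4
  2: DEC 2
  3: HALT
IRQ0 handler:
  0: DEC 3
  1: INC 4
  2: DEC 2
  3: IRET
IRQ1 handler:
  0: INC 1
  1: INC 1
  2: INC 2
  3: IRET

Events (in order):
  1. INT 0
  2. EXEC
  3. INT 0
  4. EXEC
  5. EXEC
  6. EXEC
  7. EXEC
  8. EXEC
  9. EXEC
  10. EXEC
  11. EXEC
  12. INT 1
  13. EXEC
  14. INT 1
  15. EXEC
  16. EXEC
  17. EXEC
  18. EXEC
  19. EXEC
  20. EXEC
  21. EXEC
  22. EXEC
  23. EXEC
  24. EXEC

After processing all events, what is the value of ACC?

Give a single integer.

Event 1 (INT 0): INT 0 arrives: push (MAIN, PC=0), enter IRQ0 at PC=0 (depth now 1)
Event 2 (EXEC): [IRQ0] PC=0: DEC 3 -> ACC=-3
Event 3 (INT 0): INT 0 arrives: push (IRQ0, PC=1), enter IRQ0 at PC=0 (depth now 2)
Event 4 (EXEC): [IRQ0] PC=0: DEC 3 -> ACC=-6
Event 5 (EXEC): [IRQ0] PC=1: INC 4 -> ACC=-2
Event 6 (EXEC): [IRQ0] PC=2: DEC 2 -> ACC=-4
Event 7 (EXEC): [IRQ0] PC=3: IRET -> resume IRQ0 at PC=1 (depth now 1)
Event 8 (EXEC): [IRQ0] PC=1: INC 4 -> ACC=0
Event 9 (EXEC): [IRQ0] PC=2: DEC 2 -> ACC=-2
Event 10 (EXEC): [IRQ0] PC=3: IRET -> resume MAIN at PC=0 (depth now 0)
Event 11 (EXEC): [MAIN] PC=0: NOP
Event 12 (INT 1): INT 1 arrives: push (MAIN, PC=1), enter IRQ1 at PC=0 (depth now 1)
Event 13 (EXEC): [IRQ1] PC=0: INC 1 -> ACC=-1
Event 14 (INT 1): INT 1 arrives: push (IRQ1, PC=1), enter IRQ1 at PC=0 (depth now 2)
Event 15 (EXEC): [IRQ1] PC=0: INC 1 -> ACC=0
Event 16 (EXEC): [IRQ1] PC=1: INC 1 -> ACC=1
Event 17 (EXEC): [IRQ1] PC=2: INC 2 -> ACC=3
Event 18 (EXEC): [IRQ1] PC=3: IRET -> resume IRQ1 at PC=1 (depth now 1)
Event 19 (EXEC): [IRQ1] PC=1: INC 1 -> ACC=4
Event 20 (EXEC): [IRQ1] PC=2: INC 2 -> ACC=6
Event 21 (EXEC): [IRQ1] PC=3: IRET -> resume MAIN at PC=1 (depth now 0)
Event 22 (EXEC): [MAIN] PC=1: INC 4 -> ACC=10
Event 23 (EXEC): [MAIN] PC=2: DEC 2 -> ACC=8
Event 24 (EXEC): [MAIN] PC=3: HALT

Answer: 8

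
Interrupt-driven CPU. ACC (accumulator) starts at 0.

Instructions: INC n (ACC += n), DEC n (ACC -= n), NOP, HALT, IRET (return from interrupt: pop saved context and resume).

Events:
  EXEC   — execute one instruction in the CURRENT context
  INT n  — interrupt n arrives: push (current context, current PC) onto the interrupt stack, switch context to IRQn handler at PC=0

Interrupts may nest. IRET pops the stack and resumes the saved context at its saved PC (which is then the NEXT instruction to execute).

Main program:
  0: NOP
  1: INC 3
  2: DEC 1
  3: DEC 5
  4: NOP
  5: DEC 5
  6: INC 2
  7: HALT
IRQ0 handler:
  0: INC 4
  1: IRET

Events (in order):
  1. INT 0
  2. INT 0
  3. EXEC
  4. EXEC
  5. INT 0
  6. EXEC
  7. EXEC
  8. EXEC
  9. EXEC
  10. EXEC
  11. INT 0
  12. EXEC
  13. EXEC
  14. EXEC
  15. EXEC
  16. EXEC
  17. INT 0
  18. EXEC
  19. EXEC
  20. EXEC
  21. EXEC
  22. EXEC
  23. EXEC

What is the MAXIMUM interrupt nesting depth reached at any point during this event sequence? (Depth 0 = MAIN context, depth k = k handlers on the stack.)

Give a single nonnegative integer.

Answer: 2

Derivation:
Event 1 (INT 0): INT 0 arrives: push (MAIN, PC=0), enter IRQ0 at PC=0 (depth now 1) [depth=1]
Event 2 (INT 0): INT 0 arrives: push (IRQ0, PC=0), enter IRQ0 at PC=0 (depth now 2) [depth=2]
Event 3 (EXEC): [IRQ0] PC=0: INC 4 -> ACC=4 [depth=2]
Event 4 (EXEC): [IRQ0] PC=1: IRET -> resume IRQ0 at PC=0 (depth now 1) [depth=1]
Event 5 (INT 0): INT 0 arrives: push (IRQ0, PC=0), enter IRQ0 at PC=0 (depth now 2) [depth=2]
Event 6 (EXEC): [IRQ0] PC=0: INC 4 -> ACC=8 [depth=2]
Event 7 (EXEC): [IRQ0] PC=1: IRET -> resume IRQ0 at PC=0 (depth now 1) [depth=1]
Event 8 (EXEC): [IRQ0] PC=0: INC 4 -> ACC=12 [depth=1]
Event 9 (EXEC): [IRQ0] PC=1: IRET -> resume MAIN at PC=0 (depth now 0) [depth=0]
Event 10 (EXEC): [MAIN] PC=0: NOP [depth=0]
Event 11 (INT 0): INT 0 arrives: push (MAIN, PC=1), enter IRQ0 at PC=0 (depth now 1) [depth=1]
Event 12 (EXEC): [IRQ0] PC=0: INC 4 -> ACC=16 [depth=1]
Event 13 (EXEC): [IRQ0] PC=1: IRET -> resume MAIN at PC=1 (depth now 0) [depth=0]
Event 14 (EXEC): [MAIN] PC=1: INC 3 -> ACC=19 [depth=0]
Event 15 (EXEC): [MAIN] PC=2: DEC 1 -> ACC=18 [depth=0]
Event 16 (EXEC): [MAIN] PC=3: DEC 5 -> ACC=13 [depth=0]
Event 17 (INT 0): INT 0 arrives: push (MAIN, PC=4), enter IRQ0 at PC=0 (depth now 1) [depth=1]
Event 18 (EXEC): [IRQ0] PC=0: INC 4 -> ACC=17 [depth=1]
Event 19 (EXEC): [IRQ0] PC=1: IRET -> resume MAIN at PC=4 (depth now 0) [depth=0]
Event 20 (EXEC): [MAIN] PC=4: NOP [depth=0]
Event 21 (EXEC): [MAIN] PC=5: DEC 5 -> ACC=12 [depth=0]
Event 22 (EXEC): [MAIN] PC=6: INC 2 -> ACC=14 [depth=0]
Event 23 (EXEC): [MAIN] PC=7: HALT [depth=0]
Max depth observed: 2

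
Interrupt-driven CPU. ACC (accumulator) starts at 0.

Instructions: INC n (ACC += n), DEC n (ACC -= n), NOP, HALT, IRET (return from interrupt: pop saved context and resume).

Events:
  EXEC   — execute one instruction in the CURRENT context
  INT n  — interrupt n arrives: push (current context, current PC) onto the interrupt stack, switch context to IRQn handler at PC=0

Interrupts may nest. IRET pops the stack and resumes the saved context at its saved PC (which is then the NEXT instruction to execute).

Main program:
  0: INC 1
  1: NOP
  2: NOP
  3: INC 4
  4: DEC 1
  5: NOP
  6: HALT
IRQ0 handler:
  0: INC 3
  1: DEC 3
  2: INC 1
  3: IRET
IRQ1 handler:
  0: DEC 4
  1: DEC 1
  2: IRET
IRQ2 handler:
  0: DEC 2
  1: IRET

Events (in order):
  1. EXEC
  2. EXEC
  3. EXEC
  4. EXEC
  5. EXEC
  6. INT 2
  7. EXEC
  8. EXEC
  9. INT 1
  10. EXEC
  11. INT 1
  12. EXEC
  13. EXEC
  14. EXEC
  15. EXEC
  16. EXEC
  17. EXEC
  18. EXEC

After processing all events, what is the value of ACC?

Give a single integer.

Event 1 (EXEC): [MAIN] PC=0: INC 1 -> ACC=1
Event 2 (EXEC): [MAIN] PC=1: NOP
Event 3 (EXEC): [MAIN] PC=2: NOP
Event 4 (EXEC): [MAIN] PC=3: INC 4 -> ACC=5
Event 5 (EXEC): [MAIN] PC=4: DEC 1 -> ACC=4
Event 6 (INT 2): INT 2 arrives: push (MAIN, PC=5), enter IRQ2 at PC=0 (depth now 1)
Event 7 (EXEC): [IRQ2] PC=0: DEC 2 -> ACC=2
Event 8 (EXEC): [IRQ2] PC=1: IRET -> resume MAIN at PC=5 (depth now 0)
Event 9 (INT 1): INT 1 arrives: push (MAIN, PC=5), enter IRQ1 at PC=0 (depth now 1)
Event 10 (EXEC): [IRQ1] PC=0: DEC 4 -> ACC=-2
Event 11 (INT 1): INT 1 arrives: push (IRQ1, PC=1), enter IRQ1 at PC=0 (depth now 2)
Event 12 (EXEC): [IRQ1] PC=0: DEC 4 -> ACC=-6
Event 13 (EXEC): [IRQ1] PC=1: DEC 1 -> ACC=-7
Event 14 (EXEC): [IRQ1] PC=2: IRET -> resume IRQ1 at PC=1 (depth now 1)
Event 15 (EXEC): [IRQ1] PC=1: DEC 1 -> ACC=-8
Event 16 (EXEC): [IRQ1] PC=2: IRET -> resume MAIN at PC=5 (depth now 0)
Event 17 (EXEC): [MAIN] PC=5: NOP
Event 18 (EXEC): [MAIN] PC=6: HALT

Answer: -8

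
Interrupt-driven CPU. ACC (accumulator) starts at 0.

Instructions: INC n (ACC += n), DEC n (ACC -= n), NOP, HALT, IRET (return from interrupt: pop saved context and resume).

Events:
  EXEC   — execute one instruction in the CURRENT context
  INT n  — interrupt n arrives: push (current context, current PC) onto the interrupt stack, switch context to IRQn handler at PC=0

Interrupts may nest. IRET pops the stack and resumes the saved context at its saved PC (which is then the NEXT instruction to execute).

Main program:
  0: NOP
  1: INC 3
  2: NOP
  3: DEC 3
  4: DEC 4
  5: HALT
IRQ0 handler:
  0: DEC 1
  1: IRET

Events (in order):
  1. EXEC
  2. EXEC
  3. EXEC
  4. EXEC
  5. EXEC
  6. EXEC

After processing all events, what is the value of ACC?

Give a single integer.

Event 1 (EXEC): [MAIN] PC=0: NOP
Event 2 (EXEC): [MAIN] PC=1: INC 3 -> ACC=3
Event 3 (EXEC): [MAIN] PC=2: NOP
Event 4 (EXEC): [MAIN] PC=3: DEC 3 -> ACC=0
Event 5 (EXEC): [MAIN] PC=4: DEC 4 -> ACC=-4
Event 6 (EXEC): [MAIN] PC=5: HALT

Answer: -4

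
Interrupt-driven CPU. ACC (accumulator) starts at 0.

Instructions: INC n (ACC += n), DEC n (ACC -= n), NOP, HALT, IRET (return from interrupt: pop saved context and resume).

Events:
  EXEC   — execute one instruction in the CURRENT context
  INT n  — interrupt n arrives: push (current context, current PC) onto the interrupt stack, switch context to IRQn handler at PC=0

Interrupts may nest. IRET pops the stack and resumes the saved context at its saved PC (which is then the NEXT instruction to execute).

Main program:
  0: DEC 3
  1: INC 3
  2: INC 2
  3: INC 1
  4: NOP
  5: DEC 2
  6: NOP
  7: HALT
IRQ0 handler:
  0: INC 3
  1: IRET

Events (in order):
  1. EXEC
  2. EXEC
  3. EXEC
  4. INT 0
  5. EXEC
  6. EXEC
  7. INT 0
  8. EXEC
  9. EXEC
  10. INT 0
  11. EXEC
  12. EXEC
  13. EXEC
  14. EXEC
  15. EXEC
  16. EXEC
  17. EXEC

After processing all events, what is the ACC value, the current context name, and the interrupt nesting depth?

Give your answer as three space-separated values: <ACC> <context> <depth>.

Answer: 10 MAIN 0

Derivation:
Event 1 (EXEC): [MAIN] PC=0: DEC 3 -> ACC=-3
Event 2 (EXEC): [MAIN] PC=1: INC 3 -> ACC=0
Event 3 (EXEC): [MAIN] PC=2: INC 2 -> ACC=2
Event 4 (INT 0): INT 0 arrives: push (MAIN, PC=3), enter IRQ0 at PC=0 (depth now 1)
Event 5 (EXEC): [IRQ0] PC=0: INC 3 -> ACC=5
Event 6 (EXEC): [IRQ0] PC=1: IRET -> resume MAIN at PC=3 (depth now 0)
Event 7 (INT 0): INT 0 arrives: push (MAIN, PC=3), enter IRQ0 at PC=0 (depth now 1)
Event 8 (EXEC): [IRQ0] PC=0: INC 3 -> ACC=8
Event 9 (EXEC): [IRQ0] PC=1: IRET -> resume MAIN at PC=3 (depth now 0)
Event 10 (INT 0): INT 0 arrives: push (MAIN, PC=3), enter IRQ0 at PC=0 (depth now 1)
Event 11 (EXEC): [IRQ0] PC=0: INC 3 -> ACC=11
Event 12 (EXEC): [IRQ0] PC=1: IRET -> resume MAIN at PC=3 (depth now 0)
Event 13 (EXEC): [MAIN] PC=3: INC 1 -> ACC=12
Event 14 (EXEC): [MAIN] PC=4: NOP
Event 15 (EXEC): [MAIN] PC=5: DEC 2 -> ACC=10
Event 16 (EXEC): [MAIN] PC=6: NOP
Event 17 (EXEC): [MAIN] PC=7: HALT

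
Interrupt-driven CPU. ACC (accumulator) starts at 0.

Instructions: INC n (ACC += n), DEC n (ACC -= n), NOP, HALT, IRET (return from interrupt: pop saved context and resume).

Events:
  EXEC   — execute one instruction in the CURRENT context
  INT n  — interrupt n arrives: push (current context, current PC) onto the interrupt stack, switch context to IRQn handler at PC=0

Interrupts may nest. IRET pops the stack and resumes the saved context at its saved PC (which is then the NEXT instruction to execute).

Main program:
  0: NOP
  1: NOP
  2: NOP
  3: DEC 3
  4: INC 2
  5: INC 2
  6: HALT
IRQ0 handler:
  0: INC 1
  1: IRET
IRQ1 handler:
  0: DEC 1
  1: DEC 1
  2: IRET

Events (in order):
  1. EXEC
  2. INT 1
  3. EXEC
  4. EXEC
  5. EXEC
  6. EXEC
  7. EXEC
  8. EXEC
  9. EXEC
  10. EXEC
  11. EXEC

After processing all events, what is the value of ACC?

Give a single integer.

Answer: -1

Derivation:
Event 1 (EXEC): [MAIN] PC=0: NOP
Event 2 (INT 1): INT 1 arrives: push (MAIN, PC=1), enter IRQ1 at PC=0 (depth now 1)
Event 3 (EXEC): [IRQ1] PC=0: DEC 1 -> ACC=-1
Event 4 (EXEC): [IRQ1] PC=1: DEC 1 -> ACC=-2
Event 5 (EXEC): [IRQ1] PC=2: IRET -> resume MAIN at PC=1 (depth now 0)
Event 6 (EXEC): [MAIN] PC=1: NOP
Event 7 (EXEC): [MAIN] PC=2: NOP
Event 8 (EXEC): [MAIN] PC=3: DEC 3 -> ACC=-5
Event 9 (EXEC): [MAIN] PC=4: INC 2 -> ACC=-3
Event 10 (EXEC): [MAIN] PC=5: INC 2 -> ACC=-1
Event 11 (EXEC): [MAIN] PC=6: HALT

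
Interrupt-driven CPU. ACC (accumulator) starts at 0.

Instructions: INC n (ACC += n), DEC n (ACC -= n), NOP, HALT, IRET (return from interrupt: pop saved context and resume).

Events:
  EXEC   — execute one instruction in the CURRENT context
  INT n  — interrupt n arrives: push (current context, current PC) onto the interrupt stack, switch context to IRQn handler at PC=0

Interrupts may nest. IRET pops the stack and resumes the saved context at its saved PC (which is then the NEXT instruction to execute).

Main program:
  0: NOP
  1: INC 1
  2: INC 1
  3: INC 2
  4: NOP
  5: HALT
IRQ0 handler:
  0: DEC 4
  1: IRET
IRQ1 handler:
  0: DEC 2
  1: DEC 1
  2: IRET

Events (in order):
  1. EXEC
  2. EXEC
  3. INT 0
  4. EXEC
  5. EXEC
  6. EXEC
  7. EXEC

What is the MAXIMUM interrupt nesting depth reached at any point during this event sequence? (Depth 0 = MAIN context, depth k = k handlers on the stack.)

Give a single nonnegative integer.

Answer: 1

Derivation:
Event 1 (EXEC): [MAIN] PC=0: NOP [depth=0]
Event 2 (EXEC): [MAIN] PC=1: INC 1 -> ACC=1 [depth=0]
Event 3 (INT 0): INT 0 arrives: push (MAIN, PC=2), enter IRQ0 at PC=0 (depth now 1) [depth=1]
Event 4 (EXEC): [IRQ0] PC=0: DEC 4 -> ACC=-3 [depth=1]
Event 5 (EXEC): [IRQ0] PC=1: IRET -> resume MAIN at PC=2 (depth now 0) [depth=0]
Event 6 (EXEC): [MAIN] PC=2: INC 1 -> ACC=-2 [depth=0]
Event 7 (EXEC): [MAIN] PC=3: INC 2 -> ACC=0 [depth=0]
Max depth observed: 1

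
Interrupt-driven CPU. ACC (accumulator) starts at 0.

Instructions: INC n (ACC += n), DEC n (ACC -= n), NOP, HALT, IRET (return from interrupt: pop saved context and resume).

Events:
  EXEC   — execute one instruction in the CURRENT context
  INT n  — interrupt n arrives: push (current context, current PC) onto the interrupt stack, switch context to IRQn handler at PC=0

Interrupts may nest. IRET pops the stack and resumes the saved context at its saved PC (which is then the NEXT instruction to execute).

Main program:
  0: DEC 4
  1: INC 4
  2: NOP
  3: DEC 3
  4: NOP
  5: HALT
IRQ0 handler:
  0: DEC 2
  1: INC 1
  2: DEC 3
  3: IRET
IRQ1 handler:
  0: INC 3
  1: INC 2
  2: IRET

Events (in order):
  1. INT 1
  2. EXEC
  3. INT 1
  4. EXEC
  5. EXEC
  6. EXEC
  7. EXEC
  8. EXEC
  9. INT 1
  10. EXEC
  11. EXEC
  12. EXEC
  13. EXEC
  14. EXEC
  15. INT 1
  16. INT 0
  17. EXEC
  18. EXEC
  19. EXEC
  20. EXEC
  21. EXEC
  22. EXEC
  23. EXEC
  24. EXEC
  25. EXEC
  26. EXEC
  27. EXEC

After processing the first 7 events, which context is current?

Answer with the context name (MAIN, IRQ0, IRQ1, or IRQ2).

Event 1 (INT 1): INT 1 arrives: push (MAIN, PC=0), enter IRQ1 at PC=0 (depth now 1)
Event 2 (EXEC): [IRQ1] PC=0: INC 3 -> ACC=3
Event 3 (INT 1): INT 1 arrives: push (IRQ1, PC=1), enter IRQ1 at PC=0 (depth now 2)
Event 4 (EXEC): [IRQ1] PC=0: INC 3 -> ACC=6
Event 5 (EXEC): [IRQ1] PC=1: INC 2 -> ACC=8
Event 6 (EXEC): [IRQ1] PC=2: IRET -> resume IRQ1 at PC=1 (depth now 1)
Event 7 (EXEC): [IRQ1] PC=1: INC 2 -> ACC=10

Answer: IRQ1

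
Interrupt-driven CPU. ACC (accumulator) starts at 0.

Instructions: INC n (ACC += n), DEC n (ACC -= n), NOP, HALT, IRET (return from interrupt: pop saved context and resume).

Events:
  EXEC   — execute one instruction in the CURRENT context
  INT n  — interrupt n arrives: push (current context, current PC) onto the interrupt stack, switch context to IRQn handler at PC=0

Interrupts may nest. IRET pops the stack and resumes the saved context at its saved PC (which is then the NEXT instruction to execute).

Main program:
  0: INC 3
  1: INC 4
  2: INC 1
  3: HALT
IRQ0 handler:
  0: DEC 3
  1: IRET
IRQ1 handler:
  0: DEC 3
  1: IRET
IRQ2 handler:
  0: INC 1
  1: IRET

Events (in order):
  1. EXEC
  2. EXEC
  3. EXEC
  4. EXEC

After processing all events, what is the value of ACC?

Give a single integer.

Answer: 8

Derivation:
Event 1 (EXEC): [MAIN] PC=0: INC 3 -> ACC=3
Event 2 (EXEC): [MAIN] PC=1: INC 4 -> ACC=7
Event 3 (EXEC): [MAIN] PC=2: INC 1 -> ACC=8
Event 4 (EXEC): [MAIN] PC=3: HALT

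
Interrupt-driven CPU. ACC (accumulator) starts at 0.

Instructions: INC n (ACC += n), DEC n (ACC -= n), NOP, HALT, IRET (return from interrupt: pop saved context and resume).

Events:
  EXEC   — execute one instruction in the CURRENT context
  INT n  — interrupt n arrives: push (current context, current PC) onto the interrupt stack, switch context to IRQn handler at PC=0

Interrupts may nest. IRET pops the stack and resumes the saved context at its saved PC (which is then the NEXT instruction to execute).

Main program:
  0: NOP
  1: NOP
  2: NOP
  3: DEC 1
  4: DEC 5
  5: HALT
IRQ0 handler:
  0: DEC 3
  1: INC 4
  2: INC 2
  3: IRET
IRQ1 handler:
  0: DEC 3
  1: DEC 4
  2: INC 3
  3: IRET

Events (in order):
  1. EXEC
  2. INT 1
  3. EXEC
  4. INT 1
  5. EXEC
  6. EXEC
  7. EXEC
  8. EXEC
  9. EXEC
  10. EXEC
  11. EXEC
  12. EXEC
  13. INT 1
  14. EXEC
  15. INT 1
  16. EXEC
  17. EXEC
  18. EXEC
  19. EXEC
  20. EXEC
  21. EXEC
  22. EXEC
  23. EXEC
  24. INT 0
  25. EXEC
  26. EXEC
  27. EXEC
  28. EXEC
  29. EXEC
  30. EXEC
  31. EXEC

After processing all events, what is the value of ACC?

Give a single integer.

Event 1 (EXEC): [MAIN] PC=0: NOP
Event 2 (INT 1): INT 1 arrives: push (MAIN, PC=1), enter IRQ1 at PC=0 (depth now 1)
Event 3 (EXEC): [IRQ1] PC=0: DEC 3 -> ACC=-3
Event 4 (INT 1): INT 1 arrives: push (IRQ1, PC=1), enter IRQ1 at PC=0 (depth now 2)
Event 5 (EXEC): [IRQ1] PC=0: DEC 3 -> ACC=-6
Event 6 (EXEC): [IRQ1] PC=1: DEC 4 -> ACC=-10
Event 7 (EXEC): [IRQ1] PC=2: INC 3 -> ACC=-7
Event 8 (EXEC): [IRQ1] PC=3: IRET -> resume IRQ1 at PC=1 (depth now 1)
Event 9 (EXEC): [IRQ1] PC=1: DEC 4 -> ACC=-11
Event 10 (EXEC): [IRQ1] PC=2: INC 3 -> ACC=-8
Event 11 (EXEC): [IRQ1] PC=3: IRET -> resume MAIN at PC=1 (depth now 0)
Event 12 (EXEC): [MAIN] PC=1: NOP
Event 13 (INT 1): INT 1 arrives: push (MAIN, PC=2), enter IRQ1 at PC=0 (depth now 1)
Event 14 (EXEC): [IRQ1] PC=0: DEC 3 -> ACC=-11
Event 15 (INT 1): INT 1 arrives: push (IRQ1, PC=1), enter IRQ1 at PC=0 (depth now 2)
Event 16 (EXEC): [IRQ1] PC=0: DEC 3 -> ACC=-14
Event 17 (EXEC): [IRQ1] PC=1: DEC 4 -> ACC=-18
Event 18 (EXEC): [IRQ1] PC=2: INC 3 -> ACC=-15
Event 19 (EXEC): [IRQ1] PC=3: IRET -> resume IRQ1 at PC=1 (depth now 1)
Event 20 (EXEC): [IRQ1] PC=1: DEC 4 -> ACC=-19
Event 21 (EXEC): [IRQ1] PC=2: INC 3 -> ACC=-16
Event 22 (EXEC): [IRQ1] PC=3: IRET -> resume MAIN at PC=2 (depth now 0)
Event 23 (EXEC): [MAIN] PC=2: NOP
Event 24 (INT 0): INT 0 arrives: push (MAIN, PC=3), enter IRQ0 at PC=0 (depth now 1)
Event 25 (EXEC): [IRQ0] PC=0: DEC 3 -> ACC=-19
Event 26 (EXEC): [IRQ0] PC=1: INC 4 -> ACC=-15
Event 27 (EXEC): [IRQ0] PC=2: INC 2 -> ACC=-13
Event 28 (EXEC): [IRQ0] PC=3: IRET -> resume MAIN at PC=3 (depth now 0)
Event 29 (EXEC): [MAIN] PC=3: DEC 1 -> ACC=-14
Event 30 (EXEC): [MAIN] PC=4: DEC 5 -> ACC=-19
Event 31 (EXEC): [MAIN] PC=5: HALT

Answer: -19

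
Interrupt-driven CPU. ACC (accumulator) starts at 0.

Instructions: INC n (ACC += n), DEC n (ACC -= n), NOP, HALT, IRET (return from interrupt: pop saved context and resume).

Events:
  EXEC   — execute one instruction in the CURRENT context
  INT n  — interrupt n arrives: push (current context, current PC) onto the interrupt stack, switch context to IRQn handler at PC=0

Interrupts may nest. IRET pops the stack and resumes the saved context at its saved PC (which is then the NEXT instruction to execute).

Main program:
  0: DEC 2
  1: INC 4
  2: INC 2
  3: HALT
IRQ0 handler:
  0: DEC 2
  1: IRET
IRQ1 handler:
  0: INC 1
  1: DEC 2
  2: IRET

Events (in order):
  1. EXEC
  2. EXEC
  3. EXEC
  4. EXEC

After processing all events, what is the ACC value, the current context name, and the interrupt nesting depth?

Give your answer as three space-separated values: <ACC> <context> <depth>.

Event 1 (EXEC): [MAIN] PC=0: DEC 2 -> ACC=-2
Event 2 (EXEC): [MAIN] PC=1: INC 4 -> ACC=2
Event 3 (EXEC): [MAIN] PC=2: INC 2 -> ACC=4
Event 4 (EXEC): [MAIN] PC=3: HALT

Answer: 4 MAIN 0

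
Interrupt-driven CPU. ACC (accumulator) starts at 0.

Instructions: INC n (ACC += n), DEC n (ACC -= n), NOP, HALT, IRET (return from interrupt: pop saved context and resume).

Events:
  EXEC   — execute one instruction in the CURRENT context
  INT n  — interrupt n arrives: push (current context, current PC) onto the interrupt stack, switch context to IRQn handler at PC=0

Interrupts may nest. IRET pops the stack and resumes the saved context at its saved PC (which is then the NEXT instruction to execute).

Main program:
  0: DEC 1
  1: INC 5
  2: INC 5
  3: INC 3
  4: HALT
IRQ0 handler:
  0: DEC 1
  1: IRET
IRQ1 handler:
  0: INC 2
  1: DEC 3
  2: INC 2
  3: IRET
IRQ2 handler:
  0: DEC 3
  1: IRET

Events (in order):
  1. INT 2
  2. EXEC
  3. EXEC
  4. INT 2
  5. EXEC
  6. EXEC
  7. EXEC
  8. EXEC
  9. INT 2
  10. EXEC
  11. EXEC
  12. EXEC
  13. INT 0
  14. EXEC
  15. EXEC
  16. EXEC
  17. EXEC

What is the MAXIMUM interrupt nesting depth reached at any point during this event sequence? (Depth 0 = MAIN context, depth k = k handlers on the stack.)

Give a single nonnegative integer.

Answer: 1

Derivation:
Event 1 (INT 2): INT 2 arrives: push (MAIN, PC=0), enter IRQ2 at PC=0 (depth now 1) [depth=1]
Event 2 (EXEC): [IRQ2] PC=0: DEC 3 -> ACC=-3 [depth=1]
Event 3 (EXEC): [IRQ2] PC=1: IRET -> resume MAIN at PC=0 (depth now 0) [depth=0]
Event 4 (INT 2): INT 2 arrives: push (MAIN, PC=0), enter IRQ2 at PC=0 (depth now 1) [depth=1]
Event 5 (EXEC): [IRQ2] PC=0: DEC 3 -> ACC=-6 [depth=1]
Event 6 (EXEC): [IRQ2] PC=1: IRET -> resume MAIN at PC=0 (depth now 0) [depth=0]
Event 7 (EXEC): [MAIN] PC=0: DEC 1 -> ACC=-7 [depth=0]
Event 8 (EXEC): [MAIN] PC=1: INC 5 -> ACC=-2 [depth=0]
Event 9 (INT 2): INT 2 arrives: push (MAIN, PC=2), enter IRQ2 at PC=0 (depth now 1) [depth=1]
Event 10 (EXEC): [IRQ2] PC=0: DEC 3 -> ACC=-5 [depth=1]
Event 11 (EXEC): [IRQ2] PC=1: IRET -> resume MAIN at PC=2 (depth now 0) [depth=0]
Event 12 (EXEC): [MAIN] PC=2: INC 5 -> ACC=0 [depth=0]
Event 13 (INT 0): INT 0 arrives: push (MAIN, PC=3), enter IRQ0 at PC=0 (depth now 1) [depth=1]
Event 14 (EXEC): [IRQ0] PC=0: DEC 1 -> ACC=-1 [depth=1]
Event 15 (EXEC): [IRQ0] PC=1: IRET -> resume MAIN at PC=3 (depth now 0) [depth=0]
Event 16 (EXEC): [MAIN] PC=3: INC 3 -> ACC=2 [depth=0]
Event 17 (EXEC): [MAIN] PC=4: HALT [depth=0]
Max depth observed: 1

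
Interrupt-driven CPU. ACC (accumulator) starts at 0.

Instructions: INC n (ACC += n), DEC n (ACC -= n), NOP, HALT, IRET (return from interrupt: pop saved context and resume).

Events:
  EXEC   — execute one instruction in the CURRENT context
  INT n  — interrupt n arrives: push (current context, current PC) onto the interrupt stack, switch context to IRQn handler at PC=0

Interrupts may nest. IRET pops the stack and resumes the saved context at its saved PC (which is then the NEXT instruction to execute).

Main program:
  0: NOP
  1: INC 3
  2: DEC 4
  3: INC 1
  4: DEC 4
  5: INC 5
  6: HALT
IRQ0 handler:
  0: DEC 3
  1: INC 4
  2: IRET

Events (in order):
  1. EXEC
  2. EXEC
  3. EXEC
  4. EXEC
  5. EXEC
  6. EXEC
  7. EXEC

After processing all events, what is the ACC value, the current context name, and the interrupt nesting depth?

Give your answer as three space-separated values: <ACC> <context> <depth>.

Event 1 (EXEC): [MAIN] PC=0: NOP
Event 2 (EXEC): [MAIN] PC=1: INC 3 -> ACC=3
Event 3 (EXEC): [MAIN] PC=2: DEC 4 -> ACC=-1
Event 4 (EXEC): [MAIN] PC=3: INC 1 -> ACC=0
Event 5 (EXEC): [MAIN] PC=4: DEC 4 -> ACC=-4
Event 6 (EXEC): [MAIN] PC=5: INC 5 -> ACC=1
Event 7 (EXEC): [MAIN] PC=6: HALT

Answer: 1 MAIN 0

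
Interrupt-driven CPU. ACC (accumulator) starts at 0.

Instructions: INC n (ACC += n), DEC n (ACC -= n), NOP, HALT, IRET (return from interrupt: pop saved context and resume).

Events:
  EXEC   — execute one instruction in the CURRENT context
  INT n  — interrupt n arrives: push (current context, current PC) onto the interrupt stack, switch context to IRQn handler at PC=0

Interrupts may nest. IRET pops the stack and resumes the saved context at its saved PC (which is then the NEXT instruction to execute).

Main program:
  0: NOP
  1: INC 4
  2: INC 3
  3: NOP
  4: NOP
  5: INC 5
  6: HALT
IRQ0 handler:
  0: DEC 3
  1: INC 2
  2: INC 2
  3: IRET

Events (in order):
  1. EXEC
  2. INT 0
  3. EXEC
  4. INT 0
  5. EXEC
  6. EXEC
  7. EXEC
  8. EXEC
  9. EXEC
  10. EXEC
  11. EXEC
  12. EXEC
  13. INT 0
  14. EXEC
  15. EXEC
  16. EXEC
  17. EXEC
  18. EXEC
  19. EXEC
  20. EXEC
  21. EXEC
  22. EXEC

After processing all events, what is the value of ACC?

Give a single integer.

Answer: 15

Derivation:
Event 1 (EXEC): [MAIN] PC=0: NOP
Event 2 (INT 0): INT 0 arrives: push (MAIN, PC=1), enter IRQ0 at PC=0 (depth now 1)
Event 3 (EXEC): [IRQ0] PC=0: DEC 3 -> ACC=-3
Event 4 (INT 0): INT 0 arrives: push (IRQ0, PC=1), enter IRQ0 at PC=0 (depth now 2)
Event 5 (EXEC): [IRQ0] PC=0: DEC 3 -> ACC=-6
Event 6 (EXEC): [IRQ0] PC=1: INC 2 -> ACC=-4
Event 7 (EXEC): [IRQ0] PC=2: INC 2 -> ACC=-2
Event 8 (EXEC): [IRQ0] PC=3: IRET -> resume IRQ0 at PC=1 (depth now 1)
Event 9 (EXEC): [IRQ0] PC=1: INC 2 -> ACC=0
Event 10 (EXEC): [IRQ0] PC=2: INC 2 -> ACC=2
Event 11 (EXEC): [IRQ0] PC=3: IRET -> resume MAIN at PC=1 (depth now 0)
Event 12 (EXEC): [MAIN] PC=1: INC 4 -> ACC=6
Event 13 (INT 0): INT 0 arrives: push (MAIN, PC=2), enter IRQ0 at PC=0 (depth now 1)
Event 14 (EXEC): [IRQ0] PC=0: DEC 3 -> ACC=3
Event 15 (EXEC): [IRQ0] PC=1: INC 2 -> ACC=5
Event 16 (EXEC): [IRQ0] PC=2: INC 2 -> ACC=7
Event 17 (EXEC): [IRQ0] PC=3: IRET -> resume MAIN at PC=2 (depth now 0)
Event 18 (EXEC): [MAIN] PC=2: INC 3 -> ACC=10
Event 19 (EXEC): [MAIN] PC=3: NOP
Event 20 (EXEC): [MAIN] PC=4: NOP
Event 21 (EXEC): [MAIN] PC=5: INC 5 -> ACC=15
Event 22 (EXEC): [MAIN] PC=6: HALT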